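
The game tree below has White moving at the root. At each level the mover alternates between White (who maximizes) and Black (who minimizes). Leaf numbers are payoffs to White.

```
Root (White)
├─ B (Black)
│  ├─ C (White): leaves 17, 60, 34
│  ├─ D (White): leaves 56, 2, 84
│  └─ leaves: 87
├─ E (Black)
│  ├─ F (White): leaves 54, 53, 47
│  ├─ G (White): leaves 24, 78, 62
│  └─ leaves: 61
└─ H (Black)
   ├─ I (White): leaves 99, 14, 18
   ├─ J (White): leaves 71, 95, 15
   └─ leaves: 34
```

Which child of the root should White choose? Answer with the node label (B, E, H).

C (White): max(17, 60, 34) = 60
D (White): max(56, 2, 84) = 84
B (Black): min(60, 84, 87) = 60
F (White): max(54, 53, 47) = 54
G (White): max(24, 78, 62) = 78
E (Black): min(54, 78, 61) = 54
I (White): max(99, 14, 18) = 99
J (White): max(71, 95, 15) = 95
H (Black): min(99, 95, 34) = 34
Root (White): max(60, 54, 34) = 60
White picks the child with the highest value: B (value 60).

B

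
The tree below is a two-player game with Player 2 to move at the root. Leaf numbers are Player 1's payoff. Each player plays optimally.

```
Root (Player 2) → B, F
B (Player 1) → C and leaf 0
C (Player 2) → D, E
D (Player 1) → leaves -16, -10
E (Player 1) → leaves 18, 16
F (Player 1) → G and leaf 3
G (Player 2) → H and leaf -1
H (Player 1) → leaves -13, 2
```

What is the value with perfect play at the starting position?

D (Player 1): max(-16, -10) = -10
E (Player 1): max(18, 16) = 18
C (Player 2): min(-10, 18) = -10
B (Player 1): max(-10, 0) = 0
H (Player 1): max(-13, 2) = 2
G (Player 2): min(2, -1) = -1
F (Player 1): max(-1, 3) = 3
Root (Player 2): min(0, 3) = 0

0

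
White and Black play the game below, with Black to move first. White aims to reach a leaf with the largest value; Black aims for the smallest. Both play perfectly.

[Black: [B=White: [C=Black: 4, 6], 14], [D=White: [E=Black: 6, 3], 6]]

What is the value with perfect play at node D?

6

E: min(6, 3) = 3
D: max(3, 6) = 6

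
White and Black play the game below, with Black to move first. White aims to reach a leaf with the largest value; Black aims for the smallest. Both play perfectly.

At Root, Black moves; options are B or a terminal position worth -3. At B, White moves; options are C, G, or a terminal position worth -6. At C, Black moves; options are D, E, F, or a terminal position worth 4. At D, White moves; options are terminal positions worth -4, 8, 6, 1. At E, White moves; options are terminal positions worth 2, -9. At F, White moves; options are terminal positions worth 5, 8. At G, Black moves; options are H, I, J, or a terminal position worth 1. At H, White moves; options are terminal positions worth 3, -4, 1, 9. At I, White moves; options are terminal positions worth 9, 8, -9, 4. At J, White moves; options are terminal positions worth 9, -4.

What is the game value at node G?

1

H: max(3, -4, 1, 9) = 9
I: max(9, 8, -9, 4) = 9
J: max(9, -4) = 9
G: min(9, 9, 9, 1) = 1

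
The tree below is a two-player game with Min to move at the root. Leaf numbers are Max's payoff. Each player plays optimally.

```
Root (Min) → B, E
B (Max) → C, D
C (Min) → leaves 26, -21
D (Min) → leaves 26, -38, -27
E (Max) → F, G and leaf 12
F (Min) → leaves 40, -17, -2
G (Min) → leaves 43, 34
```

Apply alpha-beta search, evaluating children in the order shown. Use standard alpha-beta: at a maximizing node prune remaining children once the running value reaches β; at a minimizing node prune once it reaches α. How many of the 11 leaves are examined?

C [α=-∞,β=+∞]: v=-21
D [α=-21,β=+∞]: v=-38 after child 2 ≤ α → α-cutoff, skip 1
B [α=-∞,β=+∞]: v=-21
F [α=-∞,β=-21]: v=-17
E [α=-∞,β=-21]: v=-17 after child 1 ≥ β → β-cutoff, skip 2
Root [α=-∞,β=+∞]: v=-21
Leaves evaluated: 7 of 11.

7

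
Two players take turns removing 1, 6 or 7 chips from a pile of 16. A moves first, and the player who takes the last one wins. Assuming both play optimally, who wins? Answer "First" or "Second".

Second

Mark each pile size as W (mover wins) or L (mover loses):
i:   0  1  2  3  4  5  6  7  8  9 10 11 12 13 14 15 16
     L  W  L  W  L  W  W  W  W  W  W  W  L  W  L  W  L
Position 16 is L, so the second player wins.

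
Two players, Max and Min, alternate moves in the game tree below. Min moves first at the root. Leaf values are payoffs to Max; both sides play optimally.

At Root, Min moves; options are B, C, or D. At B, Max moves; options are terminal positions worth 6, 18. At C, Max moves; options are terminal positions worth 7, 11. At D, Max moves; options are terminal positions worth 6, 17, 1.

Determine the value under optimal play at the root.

11

B (Max): max(6, 18) = 18
C (Max): max(7, 11) = 11
D (Max): max(6, 17, 1) = 17
Root (Min): min(18, 11, 17) = 11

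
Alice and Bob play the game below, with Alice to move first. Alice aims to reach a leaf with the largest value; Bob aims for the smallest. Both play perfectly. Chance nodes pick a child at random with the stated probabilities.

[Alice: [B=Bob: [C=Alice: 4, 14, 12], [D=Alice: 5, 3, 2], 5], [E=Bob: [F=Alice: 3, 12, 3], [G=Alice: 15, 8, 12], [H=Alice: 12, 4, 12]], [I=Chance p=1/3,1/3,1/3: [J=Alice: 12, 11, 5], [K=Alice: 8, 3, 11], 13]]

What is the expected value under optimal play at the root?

12

C (Alice): max(4, 14, 12) = 14
D (Alice): max(5, 3, 2) = 5
B (Bob): min(14, 5, 5) = 5
F (Alice): max(3, 12, 3) = 12
G (Alice): max(15, 8, 12) = 15
H (Alice): max(12, 4, 12) = 12
E (Bob): min(12, 15, 12) = 12
J (Alice): max(12, 11, 5) = 12
K (Alice): max(8, 3, 11) = 11
I (Chance): 1/3·12 + 1/3·11 + 1/3·13 = 12
Root (Alice): max(5, 12, 12) = 12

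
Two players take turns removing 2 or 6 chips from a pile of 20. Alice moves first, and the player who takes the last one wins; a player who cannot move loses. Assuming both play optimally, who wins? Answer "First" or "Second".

Mark each pile size as W (mover wins) or L (mover loses):
i:   0  1  2  3  4  5  6  7  8  9 10 11 12 13 14 15 16 17 18 19 20
     L  L  W  W  L  L  W  W  L  L  W  W  L  L  W  W  L  L  W  W  L
Position 20 is L, so the second player wins.

Second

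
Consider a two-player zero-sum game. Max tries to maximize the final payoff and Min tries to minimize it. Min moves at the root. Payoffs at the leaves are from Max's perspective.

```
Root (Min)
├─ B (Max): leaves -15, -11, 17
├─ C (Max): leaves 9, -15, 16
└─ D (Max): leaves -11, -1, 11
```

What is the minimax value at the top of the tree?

B (Max): max(-15, -11, 17) = 17
C (Max): max(9, -15, 16) = 16
D (Max): max(-11, -1, 11) = 11
Root (Min): min(17, 16, 11) = 11

11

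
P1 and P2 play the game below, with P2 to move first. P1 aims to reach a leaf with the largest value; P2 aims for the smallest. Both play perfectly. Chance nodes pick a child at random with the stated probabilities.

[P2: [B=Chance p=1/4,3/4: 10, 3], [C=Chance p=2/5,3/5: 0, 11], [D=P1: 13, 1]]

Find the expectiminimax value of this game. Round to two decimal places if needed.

B (Chance): 1/4·10 + 3/4·3 = 4.75
C (Chance): 2/5·0 + 3/5·11 = 6.6
D (P1): max(13, 1) = 13
Root (P2): min(4.75, 6.6, 13) = 4.75

4.75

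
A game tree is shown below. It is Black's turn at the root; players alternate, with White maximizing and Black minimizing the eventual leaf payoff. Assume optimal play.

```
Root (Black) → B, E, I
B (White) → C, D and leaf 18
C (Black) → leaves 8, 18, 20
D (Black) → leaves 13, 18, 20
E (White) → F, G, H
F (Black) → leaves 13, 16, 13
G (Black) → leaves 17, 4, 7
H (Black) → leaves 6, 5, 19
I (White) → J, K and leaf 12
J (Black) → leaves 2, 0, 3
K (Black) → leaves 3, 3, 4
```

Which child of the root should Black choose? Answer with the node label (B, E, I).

I

C (Black): min(8, 18, 20) = 8
D (Black): min(13, 18, 20) = 13
B (White): max(8, 13, 18) = 18
F (Black): min(13, 16, 13) = 13
G (Black): min(17, 4, 7) = 4
H (Black): min(6, 5, 19) = 5
E (White): max(13, 4, 5) = 13
J (Black): min(2, 0, 3) = 0
K (Black): min(3, 3, 4) = 3
I (White): max(0, 3, 12) = 12
Root (Black): min(18, 13, 12) = 12
Black picks the child with the lowest value: I (value 12).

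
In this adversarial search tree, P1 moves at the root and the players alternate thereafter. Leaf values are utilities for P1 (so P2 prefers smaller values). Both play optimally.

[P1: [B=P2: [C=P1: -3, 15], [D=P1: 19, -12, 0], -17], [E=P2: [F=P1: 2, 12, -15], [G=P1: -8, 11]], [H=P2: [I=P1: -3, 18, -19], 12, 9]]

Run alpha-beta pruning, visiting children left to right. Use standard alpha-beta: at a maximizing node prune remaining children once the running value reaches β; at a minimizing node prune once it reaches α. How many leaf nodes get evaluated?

C [α=-∞,β=+∞]: v=15
D [α=-∞,β=15]: v=19 after child 1 ≥ β → β-cutoff, skip 2
B [α=-∞,β=+∞]: v=-17
F [α=-17,β=+∞]: v=12
G [α=-17,β=12]: v=11
E [α=-17,β=+∞]: v=11
I [α=11,β=+∞]: v=18
H [α=11,β=+∞]: v=9
Root [α=-∞,β=+∞]: v=11
Leaves evaluated: 14 of 16.

14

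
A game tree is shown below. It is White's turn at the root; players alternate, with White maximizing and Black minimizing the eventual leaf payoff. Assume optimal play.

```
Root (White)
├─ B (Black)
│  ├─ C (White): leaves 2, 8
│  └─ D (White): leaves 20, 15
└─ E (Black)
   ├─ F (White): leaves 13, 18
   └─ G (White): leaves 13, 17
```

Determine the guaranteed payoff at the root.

C (White): max(2, 8) = 8
D (White): max(20, 15) = 20
B (Black): min(8, 20) = 8
F (White): max(13, 18) = 18
G (White): max(13, 17) = 17
E (Black): min(18, 17) = 17
Root (White): max(8, 17) = 17

17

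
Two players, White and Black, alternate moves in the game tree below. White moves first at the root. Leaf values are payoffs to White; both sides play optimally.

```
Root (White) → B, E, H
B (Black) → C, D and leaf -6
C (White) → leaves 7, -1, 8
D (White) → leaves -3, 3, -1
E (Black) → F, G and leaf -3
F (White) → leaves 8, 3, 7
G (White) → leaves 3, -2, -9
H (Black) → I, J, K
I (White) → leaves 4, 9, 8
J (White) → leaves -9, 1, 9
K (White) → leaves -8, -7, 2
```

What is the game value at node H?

2

I: max(4, 9, 8) = 9
J: max(-9, 1, 9) = 9
K: max(-8, -7, 2) = 2
H: min(9, 9, 2) = 2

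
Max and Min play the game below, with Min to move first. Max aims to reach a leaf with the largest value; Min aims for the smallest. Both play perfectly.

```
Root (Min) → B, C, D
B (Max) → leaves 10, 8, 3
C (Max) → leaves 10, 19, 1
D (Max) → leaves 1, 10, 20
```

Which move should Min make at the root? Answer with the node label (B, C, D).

B (Max): max(10, 8, 3) = 10
C (Max): max(10, 19, 1) = 19
D (Max): max(1, 10, 20) = 20
Root (Min): min(10, 19, 20) = 10
Min picks the child with the lowest value: B (value 10).

B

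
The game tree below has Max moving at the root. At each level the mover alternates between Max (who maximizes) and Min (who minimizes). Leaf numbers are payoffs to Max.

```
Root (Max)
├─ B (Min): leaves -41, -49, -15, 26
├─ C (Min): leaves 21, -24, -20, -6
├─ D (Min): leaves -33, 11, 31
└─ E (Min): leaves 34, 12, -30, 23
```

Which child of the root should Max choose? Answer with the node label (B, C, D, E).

B (Min): min(-41, -49, -15, 26) = -49
C (Min): min(21, -24, -20, -6) = -24
D (Min): min(-33, 11, 31) = -33
E (Min): min(34, 12, -30, 23) = -30
Root (Max): max(-49, -24, -33, -30) = -24
Max picks the child with the highest value: C (value -24).

C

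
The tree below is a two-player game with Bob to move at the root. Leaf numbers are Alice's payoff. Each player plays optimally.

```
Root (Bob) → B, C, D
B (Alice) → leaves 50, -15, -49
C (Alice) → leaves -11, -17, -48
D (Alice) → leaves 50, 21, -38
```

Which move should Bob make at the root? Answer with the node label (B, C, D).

B (Alice): max(50, -15, -49) = 50
C (Alice): max(-11, -17, -48) = -11
D (Alice): max(50, 21, -38) = 50
Root (Bob): min(50, -11, 50) = -11
Bob picks the child with the lowest value: C (value -11).

C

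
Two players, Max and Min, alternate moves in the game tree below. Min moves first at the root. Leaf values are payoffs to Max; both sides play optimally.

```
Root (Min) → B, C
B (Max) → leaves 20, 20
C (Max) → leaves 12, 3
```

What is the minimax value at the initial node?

12

B (Max): max(20, 20) = 20
C (Max): max(12, 3) = 12
Root (Min): min(20, 12) = 12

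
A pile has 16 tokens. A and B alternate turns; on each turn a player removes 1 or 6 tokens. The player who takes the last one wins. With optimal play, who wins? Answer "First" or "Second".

Second

Mark each pile size as W (mover wins) or L (mover loses):
i:   0  1  2  3  4  5  6  7  8  9 10 11 12 13 14 15 16
     L  W  L  W  L  W  W  L  W  L  W  L  W  W  L  W  L
Position 16 is L, so the second player wins.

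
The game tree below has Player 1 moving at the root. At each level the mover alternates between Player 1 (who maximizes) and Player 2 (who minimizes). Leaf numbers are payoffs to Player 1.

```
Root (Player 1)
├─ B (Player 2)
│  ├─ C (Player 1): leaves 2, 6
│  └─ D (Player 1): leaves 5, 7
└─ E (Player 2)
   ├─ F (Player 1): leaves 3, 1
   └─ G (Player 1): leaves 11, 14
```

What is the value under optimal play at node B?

C: max(2, 6) = 6
D: max(5, 7) = 7
B: min(6, 7) = 6

6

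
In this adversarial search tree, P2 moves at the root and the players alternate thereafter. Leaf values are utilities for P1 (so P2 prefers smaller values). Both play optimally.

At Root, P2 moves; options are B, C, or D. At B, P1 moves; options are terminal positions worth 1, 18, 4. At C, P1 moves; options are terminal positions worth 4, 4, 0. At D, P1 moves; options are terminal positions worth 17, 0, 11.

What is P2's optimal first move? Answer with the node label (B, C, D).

C

B (P1): max(1, 18, 4) = 18
C (P1): max(4, 4, 0) = 4
D (P1): max(17, 0, 11) = 17
Root (P2): min(18, 4, 17) = 4
P2 picks the child with the lowest value: C (value 4).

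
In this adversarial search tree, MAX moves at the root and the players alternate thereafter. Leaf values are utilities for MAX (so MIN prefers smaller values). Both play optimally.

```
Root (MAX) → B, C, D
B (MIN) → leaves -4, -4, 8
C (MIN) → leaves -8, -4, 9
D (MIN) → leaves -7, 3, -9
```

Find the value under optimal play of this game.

B (MIN): min(-4, -4, 8) = -4
C (MIN): min(-8, -4, 9) = -8
D (MIN): min(-7, 3, -9) = -9
Root (MAX): max(-4, -8, -9) = -4

-4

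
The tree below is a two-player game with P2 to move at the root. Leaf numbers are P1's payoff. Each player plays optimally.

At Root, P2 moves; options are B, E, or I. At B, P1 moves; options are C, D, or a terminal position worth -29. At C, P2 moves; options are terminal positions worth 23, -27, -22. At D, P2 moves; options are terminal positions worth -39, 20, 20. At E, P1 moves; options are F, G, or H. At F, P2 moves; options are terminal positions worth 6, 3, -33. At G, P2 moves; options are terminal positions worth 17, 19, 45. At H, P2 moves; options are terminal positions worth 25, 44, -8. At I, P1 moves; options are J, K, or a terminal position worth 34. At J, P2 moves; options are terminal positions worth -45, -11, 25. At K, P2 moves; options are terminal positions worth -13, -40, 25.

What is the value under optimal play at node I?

34

J: min(-45, -11, 25) = -45
K: min(-13, -40, 25) = -40
I: max(-45, -40, 34) = 34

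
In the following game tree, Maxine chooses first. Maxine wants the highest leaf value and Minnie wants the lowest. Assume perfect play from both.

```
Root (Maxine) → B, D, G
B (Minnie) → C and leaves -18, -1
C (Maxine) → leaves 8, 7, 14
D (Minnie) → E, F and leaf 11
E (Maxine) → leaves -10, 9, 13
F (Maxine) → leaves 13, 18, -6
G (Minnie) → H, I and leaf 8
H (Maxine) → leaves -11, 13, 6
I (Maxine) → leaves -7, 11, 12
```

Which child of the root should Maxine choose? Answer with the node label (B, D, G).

D

C (Maxine): max(8, 7, 14) = 14
B (Minnie): min(14, -18, -1) = -18
E (Maxine): max(-10, 9, 13) = 13
F (Maxine): max(13, 18, -6) = 18
D (Minnie): min(13, 18, 11) = 11
H (Maxine): max(-11, 13, 6) = 13
I (Maxine): max(-7, 11, 12) = 12
G (Minnie): min(13, 12, 8) = 8
Root (Maxine): max(-18, 11, 8) = 11
Maxine picks the child with the highest value: D (value 11).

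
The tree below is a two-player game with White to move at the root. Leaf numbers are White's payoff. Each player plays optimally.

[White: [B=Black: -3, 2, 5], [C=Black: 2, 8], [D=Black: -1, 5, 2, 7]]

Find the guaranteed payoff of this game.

B (Black): min(-3, 2, 5) = -3
C (Black): min(2, 8) = 2
D (Black): min(-1, 5, 2, 7) = -1
Root (White): max(-3, 2, -1) = 2

2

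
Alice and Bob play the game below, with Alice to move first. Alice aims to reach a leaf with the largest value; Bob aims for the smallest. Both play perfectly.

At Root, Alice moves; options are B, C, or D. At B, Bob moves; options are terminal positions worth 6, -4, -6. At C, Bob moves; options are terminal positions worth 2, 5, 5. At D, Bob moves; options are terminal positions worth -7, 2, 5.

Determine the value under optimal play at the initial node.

2

B (Bob): min(6, -4, -6) = -6
C (Bob): min(2, 5, 5) = 2
D (Bob): min(-7, 2, 5) = -7
Root (Alice): max(-6, 2, -7) = 2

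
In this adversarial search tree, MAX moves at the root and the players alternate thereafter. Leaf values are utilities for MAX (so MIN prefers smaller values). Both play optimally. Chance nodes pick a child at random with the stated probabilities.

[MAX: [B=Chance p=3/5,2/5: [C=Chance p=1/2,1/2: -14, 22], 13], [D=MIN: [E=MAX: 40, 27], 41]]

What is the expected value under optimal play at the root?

40

C (Chance): 1/2·-14 + 1/2·22 = 4
B (Chance): 3/5·4 + 2/5·13 = 7.6
E (MAX): max(40, 27) = 40
D (MIN): min(40, 41) = 40
Root (MAX): max(7.6, 40) = 40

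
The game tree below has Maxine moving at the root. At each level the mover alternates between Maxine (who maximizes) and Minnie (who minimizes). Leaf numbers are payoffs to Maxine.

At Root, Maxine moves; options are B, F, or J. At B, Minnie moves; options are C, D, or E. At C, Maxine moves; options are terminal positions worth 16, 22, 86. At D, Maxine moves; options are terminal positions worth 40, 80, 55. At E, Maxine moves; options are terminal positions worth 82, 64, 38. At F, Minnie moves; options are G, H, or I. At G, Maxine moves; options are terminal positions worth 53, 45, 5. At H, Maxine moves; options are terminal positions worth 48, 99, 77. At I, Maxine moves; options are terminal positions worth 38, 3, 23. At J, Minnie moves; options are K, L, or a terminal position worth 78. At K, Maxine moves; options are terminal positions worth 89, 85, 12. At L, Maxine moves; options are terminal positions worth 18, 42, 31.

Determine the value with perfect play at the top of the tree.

80

C (Maxine): max(16, 22, 86) = 86
D (Maxine): max(40, 80, 55) = 80
E (Maxine): max(82, 64, 38) = 82
B (Minnie): min(86, 80, 82) = 80
G (Maxine): max(53, 45, 5) = 53
H (Maxine): max(48, 99, 77) = 99
I (Maxine): max(38, 3, 23) = 38
F (Minnie): min(53, 99, 38) = 38
K (Maxine): max(89, 85, 12) = 89
L (Maxine): max(18, 42, 31) = 42
J (Minnie): min(89, 42, 78) = 42
Root (Maxine): max(80, 38, 42) = 80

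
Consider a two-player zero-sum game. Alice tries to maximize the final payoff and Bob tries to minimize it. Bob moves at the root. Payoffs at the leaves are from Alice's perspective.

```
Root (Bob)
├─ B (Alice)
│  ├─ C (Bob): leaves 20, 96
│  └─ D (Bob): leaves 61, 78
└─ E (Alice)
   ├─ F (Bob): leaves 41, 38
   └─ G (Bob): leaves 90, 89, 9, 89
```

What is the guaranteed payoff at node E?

38

F: min(41, 38) = 38
G: min(90, 89, 9, 89) = 9
E: max(38, 9) = 38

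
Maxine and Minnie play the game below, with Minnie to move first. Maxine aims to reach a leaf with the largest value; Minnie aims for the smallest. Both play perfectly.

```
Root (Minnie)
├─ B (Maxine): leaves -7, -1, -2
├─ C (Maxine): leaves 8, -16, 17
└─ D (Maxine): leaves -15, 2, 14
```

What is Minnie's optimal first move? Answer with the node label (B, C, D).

B (Maxine): max(-7, -1, -2) = -1
C (Maxine): max(8, -16, 17) = 17
D (Maxine): max(-15, 2, 14) = 14
Root (Minnie): min(-1, 17, 14) = -1
Minnie picks the child with the lowest value: B (value -1).

B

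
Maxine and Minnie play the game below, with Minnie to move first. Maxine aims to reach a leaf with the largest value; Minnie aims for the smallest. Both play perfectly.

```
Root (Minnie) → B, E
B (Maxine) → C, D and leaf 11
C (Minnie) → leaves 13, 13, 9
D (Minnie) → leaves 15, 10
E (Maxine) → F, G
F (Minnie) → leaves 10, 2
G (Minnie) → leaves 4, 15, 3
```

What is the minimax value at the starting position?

C (Minnie): min(13, 13, 9) = 9
D (Minnie): min(15, 10) = 10
B (Maxine): max(9, 10, 11) = 11
F (Minnie): min(10, 2) = 2
G (Minnie): min(4, 15, 3) = 3
E (Maxine): max(2, 3) = 3
Root (Minnie): min(11, 3) = 3

3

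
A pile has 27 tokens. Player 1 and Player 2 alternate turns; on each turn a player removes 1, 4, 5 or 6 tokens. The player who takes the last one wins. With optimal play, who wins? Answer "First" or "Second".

Second

i:   0  1  2  3  4  5  6  7  8  9 10 11 12 13 14 15 16 17 18 19 20 21 22 23 24 25 26 27
     L  W  L  W  W  W  W  W  W  L  W  L  W  W  W  W  W  W  L  W  L  W  W  W  W  W  W  L
Position 27 is L, so the second player wins.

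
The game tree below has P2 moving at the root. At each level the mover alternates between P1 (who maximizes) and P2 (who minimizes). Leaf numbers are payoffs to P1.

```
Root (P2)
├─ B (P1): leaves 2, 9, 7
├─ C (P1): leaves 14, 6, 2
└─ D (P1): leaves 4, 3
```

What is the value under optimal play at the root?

4

B (P1): max(2, 9, 7) = 9
C (P1): max(14, 6, 2) = 14
D (P1): max(4, 3) = 4
Root (P2): min(9, 14, 4) = 4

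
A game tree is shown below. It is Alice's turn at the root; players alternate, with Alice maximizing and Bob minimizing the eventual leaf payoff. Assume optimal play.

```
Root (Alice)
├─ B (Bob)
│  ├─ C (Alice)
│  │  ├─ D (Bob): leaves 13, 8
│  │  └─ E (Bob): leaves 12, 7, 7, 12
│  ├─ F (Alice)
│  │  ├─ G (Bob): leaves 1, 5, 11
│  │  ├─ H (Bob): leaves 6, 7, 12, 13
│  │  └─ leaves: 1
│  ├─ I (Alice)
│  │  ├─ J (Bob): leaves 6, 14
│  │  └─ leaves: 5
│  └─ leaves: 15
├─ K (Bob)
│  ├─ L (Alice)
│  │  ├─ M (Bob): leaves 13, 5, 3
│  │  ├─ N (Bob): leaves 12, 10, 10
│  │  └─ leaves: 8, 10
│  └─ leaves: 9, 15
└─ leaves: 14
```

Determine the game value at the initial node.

14

D (Bob): min(13, 8) = 8
E (Bob): min(12, 7, 7, 12) = 7
C (Alice): max(8, 7) = 8
G (Bob): min(1, 5, 11) = 1
H (Bob): min(6, 7, 12, 13) = 6
F (Alice): max(1, 6, 1) = 6
J (Bob): min(6, 14) = 6
I (Alice): max(6, 5) = 6
B (Bob): min(8, 6, 6, 15) = 6
M (Bob): min(13, 5, 3) = 3
N (Bob): min(12, 10, 10) = 10
L (Alice): max(3, 10, 8, 10) = 10
K (Bob): min(10, 9, 15) = 9
Root (Alice): max(6, 9, 14) = 14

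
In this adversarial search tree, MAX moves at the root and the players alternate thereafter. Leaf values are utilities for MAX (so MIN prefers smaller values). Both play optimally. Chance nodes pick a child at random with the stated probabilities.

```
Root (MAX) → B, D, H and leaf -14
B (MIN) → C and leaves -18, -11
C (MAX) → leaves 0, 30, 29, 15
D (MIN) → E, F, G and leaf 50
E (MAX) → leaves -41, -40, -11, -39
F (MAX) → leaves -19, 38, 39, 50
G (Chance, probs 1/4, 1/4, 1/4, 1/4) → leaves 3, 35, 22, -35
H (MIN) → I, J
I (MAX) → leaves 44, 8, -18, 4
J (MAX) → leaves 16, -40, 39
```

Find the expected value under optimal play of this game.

39

C (MAX): max(0, 30, 29, 15) = 30
B (MIN): min(30, -18, -11) = -18
E (MAX): max(-41, -40, -11, -39) = -11
F (MAX): max(-19, 38, 39, 50) = 50
G (Chance): 1/4·3 + 1/4·35 + 1/4·22 + 1/4·-35 = 6.25
D (MIN): min(-11, 50, 6.25, 50) = -11
I (MAX): max(44, 8, -18, 4) = 44
J (MAX): max(16, -40, 39) = 39
H (MIN): min(44, 39) = 39
Root (MAX): max(-18, -11, 39, -14) = 39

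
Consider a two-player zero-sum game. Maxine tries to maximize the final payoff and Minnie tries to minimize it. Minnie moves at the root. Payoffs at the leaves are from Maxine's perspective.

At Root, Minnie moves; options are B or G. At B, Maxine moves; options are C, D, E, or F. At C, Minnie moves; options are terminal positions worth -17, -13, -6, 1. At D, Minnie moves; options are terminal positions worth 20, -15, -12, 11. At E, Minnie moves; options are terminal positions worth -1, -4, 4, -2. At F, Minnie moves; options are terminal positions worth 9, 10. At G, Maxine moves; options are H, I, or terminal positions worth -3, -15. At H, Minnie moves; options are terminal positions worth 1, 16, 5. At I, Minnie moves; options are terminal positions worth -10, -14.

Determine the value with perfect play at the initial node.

C (Minnie): min(-17, -13, -6, 1) = -17
D (Minnie): min(20, -15, -12, 11) = -15
E (Minnie): min(-1, -4, 4, -2) = -4
F (Minnie): min(9, 10) = 9
B (Maxine): max(-17, -15, -4, 9) = 9
H (Minnie): min(1, 16, 5) = 1
I (Minnie): min(-10, -14) = -14
G (Maxine): max(1, -14, -3, -15) = 1
Root (Minnie): min(9, 1) = 1

1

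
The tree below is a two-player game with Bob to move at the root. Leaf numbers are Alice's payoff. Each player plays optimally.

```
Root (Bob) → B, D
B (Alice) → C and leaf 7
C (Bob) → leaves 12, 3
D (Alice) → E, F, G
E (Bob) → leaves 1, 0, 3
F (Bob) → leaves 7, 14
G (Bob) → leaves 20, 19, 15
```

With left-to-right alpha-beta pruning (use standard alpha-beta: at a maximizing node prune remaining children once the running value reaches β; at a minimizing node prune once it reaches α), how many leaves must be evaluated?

C [α=-∞,β=+∞]: v=3
B [α=-∞,β=+∞]: v=7
E [α=-∞,β=7]: v=0
F [α=0,β=7]: v=7
D [α=-∞,β=7]: v=7 after child 2 ≥ β → β-cutoff, skip 1
Root [α=-∞,β=+∞]: v=7
Leaves evaluated: 8 of 11.

8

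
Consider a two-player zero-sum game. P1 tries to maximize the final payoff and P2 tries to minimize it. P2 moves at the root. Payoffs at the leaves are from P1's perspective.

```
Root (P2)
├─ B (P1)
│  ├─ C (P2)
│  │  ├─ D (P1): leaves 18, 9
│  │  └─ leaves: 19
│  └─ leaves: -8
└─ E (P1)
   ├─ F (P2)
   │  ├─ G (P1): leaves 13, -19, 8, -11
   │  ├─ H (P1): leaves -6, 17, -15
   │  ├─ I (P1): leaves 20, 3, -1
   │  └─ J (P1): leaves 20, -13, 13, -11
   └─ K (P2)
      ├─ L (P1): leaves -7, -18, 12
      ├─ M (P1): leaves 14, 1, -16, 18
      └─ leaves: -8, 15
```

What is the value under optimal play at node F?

13

G: max(13, -19, 8, -11) = 13
H: max(-6, 17, -15) = 17
I: max(20, 3, -1) = 20
J: max(20, -13, 13, -11) = 20
F: min(13, 17, 20, 20) = 13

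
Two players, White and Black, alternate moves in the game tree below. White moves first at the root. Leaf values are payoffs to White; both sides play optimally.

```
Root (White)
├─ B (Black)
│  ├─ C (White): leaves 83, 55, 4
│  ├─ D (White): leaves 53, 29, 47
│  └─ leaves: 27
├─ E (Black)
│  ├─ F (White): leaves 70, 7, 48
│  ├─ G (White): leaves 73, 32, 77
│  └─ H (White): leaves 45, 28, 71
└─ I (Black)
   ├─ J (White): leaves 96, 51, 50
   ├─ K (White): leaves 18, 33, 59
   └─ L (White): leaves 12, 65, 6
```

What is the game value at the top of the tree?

70

C (White): max(83, 55, 4) = 83
D (White): max(53, 29, 47) = 53
B (Black): min(83, 53, 27) = 27
F (White): max(70, 7, 48) = 70
G (White): max(73, 32, 77) = 77
H (White): max(45, 28, 71) = 71
E (Black): min(70, 77, 71) = 70
J (White): max(96, 51, 50) = 96
K (White): max(18, 33, 59) = 59
L (White): max(12, 65, 6) = 65
I (Black): min(96, 59, 65) = 59
Root (White): max(27, 70, 59) = 70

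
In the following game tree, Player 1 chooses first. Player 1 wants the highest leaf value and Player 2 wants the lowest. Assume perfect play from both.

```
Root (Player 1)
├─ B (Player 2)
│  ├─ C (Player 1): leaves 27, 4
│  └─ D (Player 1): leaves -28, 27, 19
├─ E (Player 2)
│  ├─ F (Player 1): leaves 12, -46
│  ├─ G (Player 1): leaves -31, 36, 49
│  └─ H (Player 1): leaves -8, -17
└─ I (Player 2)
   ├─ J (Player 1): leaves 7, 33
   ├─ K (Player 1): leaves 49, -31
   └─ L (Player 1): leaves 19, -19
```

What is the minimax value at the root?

27

C (Player 1): max(27, 4) = 27
D (Player 1): max(-28, 27, 19) = 27
B (Player 2): min(27, 27) = 27
F (Player 1): max(12, -46) = 12
G (Player 1): max(-31, 36, 49) = 49
H (Player 1): max(-8, -17) = -8
E (Player 2): min(12, 49, -8) = -8
J (Player 1): max(7, 33) = 33
K (Player 1): max(49, -31) = 49
L (Player 1): max(19, -19) = 19
I (Player 2): min(33, 49, 19) = 19
Root (Player 1): max(27, -8, 19) = 27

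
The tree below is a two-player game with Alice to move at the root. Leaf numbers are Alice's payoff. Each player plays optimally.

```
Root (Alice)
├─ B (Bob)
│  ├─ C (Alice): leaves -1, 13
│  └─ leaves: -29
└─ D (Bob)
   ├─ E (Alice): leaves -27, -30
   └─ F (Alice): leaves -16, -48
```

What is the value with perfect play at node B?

C: max(-1, 13) = 13
B: min(13, -29) = -29

-29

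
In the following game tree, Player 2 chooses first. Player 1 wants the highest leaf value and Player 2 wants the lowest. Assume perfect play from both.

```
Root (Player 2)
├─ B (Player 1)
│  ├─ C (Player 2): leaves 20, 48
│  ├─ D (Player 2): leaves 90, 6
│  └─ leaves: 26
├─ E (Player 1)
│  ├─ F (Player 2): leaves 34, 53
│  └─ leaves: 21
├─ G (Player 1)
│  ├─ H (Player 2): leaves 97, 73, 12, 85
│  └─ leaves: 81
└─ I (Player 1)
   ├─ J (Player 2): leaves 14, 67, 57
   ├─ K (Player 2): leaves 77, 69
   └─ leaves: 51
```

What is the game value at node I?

69

J: min(14, 67, 57) = 14
K: min(77, 69) = 69
I: max(14, 69, 51) = 69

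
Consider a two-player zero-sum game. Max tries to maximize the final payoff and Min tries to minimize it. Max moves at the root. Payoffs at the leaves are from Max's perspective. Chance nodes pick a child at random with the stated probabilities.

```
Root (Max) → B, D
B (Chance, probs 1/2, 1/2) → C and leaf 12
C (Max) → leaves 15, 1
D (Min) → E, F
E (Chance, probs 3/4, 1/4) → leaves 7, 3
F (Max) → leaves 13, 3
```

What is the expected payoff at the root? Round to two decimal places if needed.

13.5

C (Max): max(15, 1) = 15
B (Chance): 1/2·15 + 1/2·12 = 13.5
E (Chance): 3/4·7 + 1/4·3 = 6
F (Max): max(13, 3) = 13
D (Min): min(6, 13) = 6
Root (Max): max(13.5, 6) = 13.5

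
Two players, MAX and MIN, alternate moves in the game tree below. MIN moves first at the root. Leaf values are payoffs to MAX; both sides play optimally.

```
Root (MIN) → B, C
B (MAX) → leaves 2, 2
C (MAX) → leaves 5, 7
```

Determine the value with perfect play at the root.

B (MAX): max(2, 2) = 2
C (MAX): max(5, 7) = 7
Root (MIN): min(2, 7) = 2

2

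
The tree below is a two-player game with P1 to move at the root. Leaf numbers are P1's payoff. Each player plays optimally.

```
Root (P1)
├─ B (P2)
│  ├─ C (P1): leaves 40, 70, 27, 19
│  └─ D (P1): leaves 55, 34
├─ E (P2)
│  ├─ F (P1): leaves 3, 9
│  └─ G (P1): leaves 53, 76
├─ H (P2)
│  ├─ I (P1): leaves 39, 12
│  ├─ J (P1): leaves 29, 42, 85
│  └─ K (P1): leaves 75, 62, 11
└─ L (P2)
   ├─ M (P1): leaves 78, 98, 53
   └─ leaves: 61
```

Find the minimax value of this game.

61

C (P1): max(40, 70, 27, 19) = 70
D (P1): max(55, 34) = 55
B (P2): min(70, 55) = 55
F (P1): max(3, 9) = 9
G (P1): max(53, 76) = 76
E (P2): min(9, 76) = 9
I (P1): max(39, 12) = 39
J (P1): max(29, 42, 85) = 85
K (P1): max(75, 62, 11) = 75
H (P2): min(39, 85, 75) = 39
M (P1): max(78, 98, 53) = 98
L (P2): min(98, 61) = 61
Root (P1): max(55, 9, 39, 61) = 61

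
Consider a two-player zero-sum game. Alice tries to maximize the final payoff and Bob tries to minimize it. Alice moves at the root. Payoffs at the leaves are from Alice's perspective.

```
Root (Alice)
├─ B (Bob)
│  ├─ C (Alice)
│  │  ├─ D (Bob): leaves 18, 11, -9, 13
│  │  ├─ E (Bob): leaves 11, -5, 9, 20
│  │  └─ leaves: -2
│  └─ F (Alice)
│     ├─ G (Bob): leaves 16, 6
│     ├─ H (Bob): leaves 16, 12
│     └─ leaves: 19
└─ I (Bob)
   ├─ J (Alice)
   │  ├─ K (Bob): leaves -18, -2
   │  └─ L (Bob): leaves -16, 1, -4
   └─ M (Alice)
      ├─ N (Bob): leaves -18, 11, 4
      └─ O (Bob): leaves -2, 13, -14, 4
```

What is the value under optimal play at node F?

G: min(16, 6) = 6
H: min(16, 12) = 12
F: max(6, 12, 19) = 19

19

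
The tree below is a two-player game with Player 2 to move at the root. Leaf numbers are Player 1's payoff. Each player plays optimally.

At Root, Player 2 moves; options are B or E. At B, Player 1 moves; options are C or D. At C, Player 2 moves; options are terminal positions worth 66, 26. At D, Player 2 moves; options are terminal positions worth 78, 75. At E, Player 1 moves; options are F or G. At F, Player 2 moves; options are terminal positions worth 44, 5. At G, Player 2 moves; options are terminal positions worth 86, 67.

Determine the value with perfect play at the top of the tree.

C (Player 2): min(66, 26) = 26
D (Player 2): min(78, 75) = 75
B (Player 1): max(26, 75) = 75
F (Player 2): min(44, 5) = 5
G (Player 2): min(86, 67) = 67
E (Player 1): max(5, 67) = 67
Root (Player 2): min(75, 67) = 67

67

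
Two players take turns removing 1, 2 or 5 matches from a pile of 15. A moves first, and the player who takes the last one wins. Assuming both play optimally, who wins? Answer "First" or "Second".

Second

W/L table (W = player to move can force a win):
i:   0  1  2  3  4  5  6  7  8  9 10 11 12 13 14 15
     L  W  W  L  W  W  L  W  W  L  W  W  L  W  W  L
Position 15 is L, so the second player wins.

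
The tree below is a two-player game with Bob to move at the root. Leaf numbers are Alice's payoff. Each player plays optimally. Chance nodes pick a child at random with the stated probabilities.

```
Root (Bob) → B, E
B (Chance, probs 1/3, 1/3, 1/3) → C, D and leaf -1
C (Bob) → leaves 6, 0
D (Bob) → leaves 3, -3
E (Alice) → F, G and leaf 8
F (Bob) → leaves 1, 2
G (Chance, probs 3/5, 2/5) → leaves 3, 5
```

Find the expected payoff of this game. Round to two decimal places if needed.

-1.33

C (Bob): min(6, 0) = 0
D (Bob): min(3, -3) = -3
B (Chance): 1/3·0 + 1/3·-3 + 1/3·-1 = -1.33
F (Bob): min(1, 2) = 1
G (Chance): 3/5·3 + 2/5·5 = 3.8
E (Alice): max(1, 3.8, 8) = 8
Root (Bob): min(-1.33, 8) = -1.33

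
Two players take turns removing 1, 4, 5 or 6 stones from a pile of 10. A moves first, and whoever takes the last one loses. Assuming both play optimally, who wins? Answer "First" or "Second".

Second

i:   0  1  2  3  4  5  6  7  8  9 10
     W  L  W  L  W  W  W  W  W  W  L
Position 10 is L, so the second player wins.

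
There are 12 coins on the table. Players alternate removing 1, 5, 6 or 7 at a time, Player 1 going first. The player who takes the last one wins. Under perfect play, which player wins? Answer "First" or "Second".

Second

W/L table (W = player to move can force a win):
i:   0  1  2  3  4  5  6  7  8  9 10 11 12
     L  W  L  W  L  W  W  W  W  W  W  W  L
Position 12 is L, so the second player wins.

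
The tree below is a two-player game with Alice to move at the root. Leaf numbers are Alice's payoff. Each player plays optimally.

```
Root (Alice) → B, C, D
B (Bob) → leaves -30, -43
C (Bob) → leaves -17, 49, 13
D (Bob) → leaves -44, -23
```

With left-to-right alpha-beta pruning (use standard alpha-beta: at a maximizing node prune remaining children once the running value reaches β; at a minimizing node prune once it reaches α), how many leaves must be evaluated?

6

B [α=-∞,β=+∞]: v=-43
C [α=-43,β=+∞]: v=-17
D [α=-17,β=+∞]: v=-44 after child 1 ≤ α → α-cutoff, skip 1
Root [α=-∞,β=+∞]: v=-17
Leaves evaluated: 6 of 7.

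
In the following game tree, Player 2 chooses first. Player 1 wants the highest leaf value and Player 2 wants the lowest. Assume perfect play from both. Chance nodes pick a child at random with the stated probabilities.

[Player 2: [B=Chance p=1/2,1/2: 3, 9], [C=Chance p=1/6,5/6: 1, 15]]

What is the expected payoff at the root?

6

B (Chance): 1/2·3 + 1/2·9 = 6
C (Chance): 1/6·1 + 5/6·15 = 12.67
Root (Player 2): min(6, 12.67) = 6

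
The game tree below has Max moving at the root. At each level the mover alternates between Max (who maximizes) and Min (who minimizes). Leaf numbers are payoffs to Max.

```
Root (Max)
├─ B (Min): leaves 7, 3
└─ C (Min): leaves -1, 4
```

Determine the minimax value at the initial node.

3

B (Min): min(7, 3) = 3
C (Min): min(-1, 4) = -1
Root (Max): max(3, -1) = 3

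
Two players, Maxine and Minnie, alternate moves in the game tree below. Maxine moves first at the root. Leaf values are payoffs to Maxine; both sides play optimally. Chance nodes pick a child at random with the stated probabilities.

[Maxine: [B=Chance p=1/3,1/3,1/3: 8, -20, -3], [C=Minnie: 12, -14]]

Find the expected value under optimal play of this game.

-5

B (Chance): 1/3·8 + 1/3·-20 + 1/3·-3 = -5
C (Minnie): min(12, -14) = -14
Root (Maxine): max(-5, -14) = -5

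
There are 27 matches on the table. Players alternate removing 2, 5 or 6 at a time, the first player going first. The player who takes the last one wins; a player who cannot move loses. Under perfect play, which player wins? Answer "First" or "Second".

First

W/L table (W = player to move can force a win):
i:   0  1  2  3  4  5  6  7  8  9 10 11 12 13 14 15 16 17 18 19 20 21 22 23 24 25 26 27
     L  L  W  W  L  W  W  W  L  W  W  L  L  W  W  L  W  W  W  L  W  W  L  L  W  W  L  W
Position 27 is W, so the first player wins.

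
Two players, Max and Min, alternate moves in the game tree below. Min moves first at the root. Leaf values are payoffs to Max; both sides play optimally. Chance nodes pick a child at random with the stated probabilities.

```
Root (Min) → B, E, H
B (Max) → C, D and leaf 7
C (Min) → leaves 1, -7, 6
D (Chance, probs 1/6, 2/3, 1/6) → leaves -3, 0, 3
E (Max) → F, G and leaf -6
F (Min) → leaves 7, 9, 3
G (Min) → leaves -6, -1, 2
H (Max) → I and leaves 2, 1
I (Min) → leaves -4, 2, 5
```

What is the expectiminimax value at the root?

C (Min): min(1, -7, 6) = -7
D (Chance): 1/6·-3 + 2/3·0 + 1/6·3 = 0
B (Max): max(-7, 0, 7) = 7
F (Min): min(7, 9, 3) = 3
G (Min): min(-6, -1, 2) = -6
E (Max): max(3, -6, -6) = 3
I (Min): min(-4, 2, 5) = -4
H (Max): max(-4, 2, 1) = 2
Root (Min): min(7, 3, 2) = 2

2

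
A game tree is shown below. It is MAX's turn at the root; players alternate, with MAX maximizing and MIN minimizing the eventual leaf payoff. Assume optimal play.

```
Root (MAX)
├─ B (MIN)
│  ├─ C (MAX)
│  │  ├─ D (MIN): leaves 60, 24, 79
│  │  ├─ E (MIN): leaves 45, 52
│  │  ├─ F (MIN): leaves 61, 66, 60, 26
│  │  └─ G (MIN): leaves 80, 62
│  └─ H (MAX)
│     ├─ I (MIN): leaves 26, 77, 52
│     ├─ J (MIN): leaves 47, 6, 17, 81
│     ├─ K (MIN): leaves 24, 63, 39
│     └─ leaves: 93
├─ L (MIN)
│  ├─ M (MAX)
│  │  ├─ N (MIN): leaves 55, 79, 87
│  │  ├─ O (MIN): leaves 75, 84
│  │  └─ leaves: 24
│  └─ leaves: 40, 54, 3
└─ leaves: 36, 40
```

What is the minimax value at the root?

D (MIN): min(60, 24, 79) = 24
E (MIN): min(45, 52) = 45
F (MIN): min(61, 66, 60, 26) = 26
G (MIN): min(80, 62) = 62
C (MAX): max(24, 45, 26, 62) = 62
I (MIN): min(26, 77, 52) = 26
J (MIN): min(47, 6, 17, 81) = 6
K (MIN): min(24, 63, 39) = 24
H (MAX): max(26, 6, 24, 93) = 93
B (MIN): min(62, 93) = 62
N (MIN): min(55, 79, 87) = 55
O (MIN): min(75, 84) = 75
M (MAX): max(55, 75, 24) = 75
L (MIN): min(75, 40, 54, 3) = 3
Root (MAX): max(62, 3, 36, 40) = 62

62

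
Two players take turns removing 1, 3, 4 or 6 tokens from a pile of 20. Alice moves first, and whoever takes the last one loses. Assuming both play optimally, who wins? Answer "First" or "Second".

Mark each pile size as W (mover wins) or L (mover loses):
i:   0  1  2  3  4  5  6  7  8  9 10 11 12 13 14 15 16 17 18 19 20
     W  L  W  L  W  W  W  W  L  W  L  W  W  W  W  L  W  L  W  W  W
Position 20 is W, so the first player wins.

First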